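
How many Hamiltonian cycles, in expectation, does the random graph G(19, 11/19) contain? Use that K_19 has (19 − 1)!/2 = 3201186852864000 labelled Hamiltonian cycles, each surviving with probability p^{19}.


K_19 has (19 − 1)!/2 = 3201186852864000 labelled Hamiltonian cycles.
For each such Hamiltonian cycle H, let X_H = 1 if all 19 edges of H are present in G. Then P[X_H = 1] = p^{19} = (11/19)^{19} = 61159090448414546291/1978419655660313589123979.
Summing the indicators: E[X] = Σ_H E[X_H] = 3201186852864000 · p^{19} = 3201186852864000 · 61159090448414546291/1978419655660313589123979 = 195781676276584883979724733927424000/1978419655660313589123979.
Numerically: E[X] ≈ 9.8959e+10.

E[X] = 3201186852864000 · (11/19)^{19} = 195781676276584883979724733927424000/1978419655660313589123979 ≈ 9.8959e+10.


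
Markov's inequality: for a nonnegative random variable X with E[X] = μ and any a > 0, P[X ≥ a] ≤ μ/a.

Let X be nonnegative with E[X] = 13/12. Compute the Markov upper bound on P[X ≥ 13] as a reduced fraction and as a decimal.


μ = E[X] = 13/12, a = 13.
Markov: P[X ≥ 13] ≤ μ/a = (13/12)/13 = 1/12.
Numerically: ≈ 0.083.
(Since a = 13 > μ = 1.083, the bound 1/12 is < 1 and informative.)

P[X ≥ 13] ≤ 1/12 ≈ 0.083.


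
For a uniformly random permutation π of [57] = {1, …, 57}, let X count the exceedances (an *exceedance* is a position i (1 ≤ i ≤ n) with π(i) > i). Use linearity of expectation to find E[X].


Write X = Σ_{i=1}^{57} X_i, where X_i = 1_{π(i) > i}.
For each fixed i, π(i) is uniform over {1, …, 57} (marginal of a uniform permutation), so P[π(i) > i] = (n − i)/n. Summing: Σ_{i=1}^{57} (n − i)/n = (0 + 1 + … + 56)/57 = 57(57 − 1)/(2·57) = (57 − 1)/2.
Hence E[X] = Σ_{i=1}^{57} (57 − i)/57 = 28 ≈ 28.000.

E[X] = 28 = 28.000.


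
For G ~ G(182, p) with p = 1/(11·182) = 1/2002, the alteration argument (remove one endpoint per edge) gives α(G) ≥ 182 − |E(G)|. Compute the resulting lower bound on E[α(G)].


E[|E(G)|] = C(182, 2)·p = 16471 · (1/2002) = 181/22.
E[α(G)] ≥ n − E[|E(G)|] = 182 − 181/22 = 3823/22.
Numerically: ≈ 173.772727.
(This is only a lower bound; the true E[α(G)] may be larger.)

E[α(G)] ≥ 3823/22 ≈ 173.772727.


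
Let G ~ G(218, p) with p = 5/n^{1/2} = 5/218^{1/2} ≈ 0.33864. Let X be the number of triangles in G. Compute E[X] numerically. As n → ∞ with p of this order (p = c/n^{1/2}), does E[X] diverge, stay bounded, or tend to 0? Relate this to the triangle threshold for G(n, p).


Number of potential triangles: C(218, 3) = 1703016.
Each occurs with probability p³ ≈ (0.33864)³ ≈ 3.8835176e-02.
By linearity: E[X] = C(218, 3)·p³ ≈ 1703016 · 3.8835176e-02 ≈ 66136.92531.
Since α = 1/2 < 1, p = c/n^{1/2} ≫ 1/n is above the triangle threshold p ~ 1/n. Asymptotically E[X] ~ (c³/6)·n^{3(1−α)} = (5³/6)·n^{1.5} → ∞; triangles are abundant w.h.p.

E[X] ≈ 66136.92531; in regime p = Θ(1/n^{1/2}) E[X] diverges (above the triangle threshold p ~ 1/n).


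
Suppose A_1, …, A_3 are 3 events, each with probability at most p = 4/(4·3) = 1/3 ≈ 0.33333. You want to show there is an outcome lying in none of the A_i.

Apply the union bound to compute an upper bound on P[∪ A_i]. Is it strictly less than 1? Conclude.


Union bound: P[∪_{i=1}^{3} A_i] ≤ Σ_i P[A_i] ≤ 3·p = 3·(1/3) = 1.
Numerically: 1 ≈ 1.00000.
Is 1 < 1? NO.
Since the bound 1 is ≥ 1, the union bound is uninformative here; it does NOT by itself certify existence.

3·p = 1 ≈ 1.00000; existence NOT certified by the union bound.


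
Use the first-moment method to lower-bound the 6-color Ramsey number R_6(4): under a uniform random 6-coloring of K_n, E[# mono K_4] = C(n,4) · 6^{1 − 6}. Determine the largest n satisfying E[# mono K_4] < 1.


We need C(n, 4) · 6^{1 − 6} < 1, i.e. C(n, 4) < 6^{6 − 1} = 7776.
Check values of n near the boundary:
  n = 18: C(18, 4) = 3060; 3060 < 7776? YES
  n = 19: C(19, 4) = 3876; 3876 < 7776? YES
  n = 20: C(20, 4) = 4845; 4845 < 7776? YES
  n = 21: C(21, 4) = 5985; 5985 < 7776? YES
  n = 22: C(22, 4) = 7315; 7315 < 7776? YES
  n = 23: C(23, 4) = 8855; 8855 < 7776? NO
  n = 24: C(24, 4) = 10626; 10626 < 7776? NO
The largest n with C(n, 4) < 7776 is n = 22 (where E[X] = 7315/7776 ≈ 0.9407). Hence R_6(4) > 22, i.e. R_6(4) ≥ 23.

Largest n = 22; hence R_6(4) > 22.


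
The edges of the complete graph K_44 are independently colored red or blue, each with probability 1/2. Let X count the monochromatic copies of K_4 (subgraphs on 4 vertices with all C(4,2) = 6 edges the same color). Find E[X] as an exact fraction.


Let X = Σ_S X_S over the C(44, 4) = 135751 subsets S of size 4, where X_S = 1 if the K_4 on S is monochromatic.
For a fixed S, the K_4 on S has C(4, 2) = 6 edges. P[all 6 edges red] = (1/2)^6, and likewise for blue, so P[monochromatic] = 2·(1/2)^6 = 2^{1 − 6} = 1/32.
By linearity of expectation: E[X] = C(44, 4) · 2^{1 − 6} = 135751 · 1/32 = 135751/32.
Numerically: E[X] ≈ 4242.2188.

E[X] = C(44,4)·2^(1−C(4,2)) = 135751/32 ≈ 4242.2188.


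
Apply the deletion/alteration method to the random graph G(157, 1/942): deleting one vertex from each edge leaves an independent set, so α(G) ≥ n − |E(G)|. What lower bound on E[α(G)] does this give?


E[|E(G)|] = C(157, 2)·p = 12246 · (1/942) = 13.
E[α(G)] ≥ n − E[|E(G)|] = 157 − 13 = 144.
Numerically: ≈ 144.00000.
(This is only a lower bound; the true E[α(G)] may be larger.)

E[α(G)] ≥ 144 ≈ 144.00000.


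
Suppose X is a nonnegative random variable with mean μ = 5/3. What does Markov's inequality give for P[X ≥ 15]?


μ = E[X] = 5/3, a = 15.
Markov: P[X ≥ 15] ≤ μ/a = (5/3)/15 = 1/9.
Numerically: ≈ 0.1111.
(Since a = 15 > μ = 1.6667, the bound 1/9 is < 1 and informative.)

P[X ≥ 15] ≤ 1/9 ≈ 0.1111.


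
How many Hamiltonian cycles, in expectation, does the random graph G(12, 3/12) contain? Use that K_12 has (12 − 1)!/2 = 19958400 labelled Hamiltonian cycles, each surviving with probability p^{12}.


K_12 has (12 − 1)!/2 = 19958400 labelled Hamiltonian cycles.
For each such Hamiltonian cycle H, let X_H = 1 if all 12 edges of H are present in G. Then P[X_H = 1] = p^{12} = (1/4)^{12} = 1/16777216.
By linearity of expectation: E[X] = Σ_H E[X_H] = 19958400 · p^{12} = 19958400 · 1/16777216 = 155925/131072.
Numerically: E[X] ≈ 1.19.

E[X] = 19958400 · (1/4)^{12} = 155925/131072 ≈ 1.19.


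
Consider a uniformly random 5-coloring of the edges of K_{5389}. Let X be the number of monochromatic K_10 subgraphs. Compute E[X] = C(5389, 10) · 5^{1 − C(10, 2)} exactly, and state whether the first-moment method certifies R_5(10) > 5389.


E[X] = C(5389, 10) · 5^{1 − 45} = 5645340767466558997768874792926 · 5^{−44} = 5645340767466558997768874792926/5684341886080801486968994140625.
As a reduced fraction: E[X] = 5645340767466558997768874792926/5684341886080801486968994140625 ≈ 0.99314.
Is E[X] < 1? YES.
Since E[X] < 1, there exists a 5-coloring of K_{5389} with no monochromatic K_10; hence R_5(10) > 5389.

E[X] = 5645340767466558997768874792926/5684341886080801486968994140625 ≈ 0.99314; E[X] < 1, so R_5(10) > 5389.


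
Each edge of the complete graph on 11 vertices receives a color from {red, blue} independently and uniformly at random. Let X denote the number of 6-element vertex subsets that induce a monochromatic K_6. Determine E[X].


Let X = Σ_S X_S over the C(11, 6) = 462 subsets S of size 6, where X_S = 1 if the K_6 on S is monochromatic.
For a fixed S, the K_6 on S has C(6, 2) = 15 edges. P[all 15 edges red] = (1/2)^15, and likewise for blue, so P[monochromatic] = 2·(1/2)^15 = 2^{1 − 15} = 1/16384.
By linearity of expectation: E[X] = C(11, 6) · 2^{1 − 15} = 462 · 1/16384 = 231/8192.
Numerically: E[X] ≈ 0.0282.

E[X] = C(11,6)·2^(1−C(6,2)) = 231/8192 ≈ 0.0282.


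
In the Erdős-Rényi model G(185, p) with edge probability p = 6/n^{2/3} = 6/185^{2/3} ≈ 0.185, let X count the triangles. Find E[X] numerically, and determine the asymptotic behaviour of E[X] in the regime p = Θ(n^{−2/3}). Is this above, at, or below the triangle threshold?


Number of potential triangles: C(185, 3) = 1038220.
Each occurs with probability p³ ≈ (0.185)³ ≈ 6.31118e-03.
By linearity: E[X] = C(185, 3)·p³ ≈ 1038220 · 6.31118e-03 ≈ 6552.389.
Since α = 2/3 < 1, p = c/n^{2/3} ≫ 1/n is above the triangle threshold p ~ 1/n. Asymptotically E[X] ~ (c³/6)·n^{3(1−α)} = (6³/6)·n^{1} → ∞; triangles are abundant w.h.p.

E[X] ≈ 6552.389; in regime p = Θ(1/n^{2/3}) E[X] diverges (above the triangle threshold p ~ 1/n).


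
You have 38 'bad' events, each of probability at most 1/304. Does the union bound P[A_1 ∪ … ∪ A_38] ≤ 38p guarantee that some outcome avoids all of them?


Union bound: P[∪_{i=1}^{38} A_i] ≤ Σ_i P[A_i] ≤ 38·p = 38·(1/304) = 1/8.
Numerically: 1/8 ≈ 0.1250000.
Is 1/8 < 1? YES.
Since P[∪ A_i] ≤ 1/8 < 1, the complement has P[∩ A_i^c] ≥ 1 − 1/8 = 7/8 > 0, so some outcome avoids every A_i.

38·p = 1/8 ≈ 0.1250000; existence CERTIFIED by the union bound.


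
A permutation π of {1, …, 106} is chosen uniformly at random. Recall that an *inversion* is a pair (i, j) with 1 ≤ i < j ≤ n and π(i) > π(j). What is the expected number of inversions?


Write X = Σ X_I over the C(106, 2) = 5565 pairs i < j, with X_I the indicator of one inversion.
There are 5565 indicators.
For each fixed pair i < j, the values π(i) and π(j) are two distinct elements of {1, …, 106} in uniformly random order; by symmetry P[π(i) > π(j)] = 1/2.
By linearity: E[X] = 5565 · (1/2) = C(106, 2) · (1/2) = 5565/2 = 5565/2 ≈ 2782.500000.

E[X] = 5565/2 = 2782.500000.


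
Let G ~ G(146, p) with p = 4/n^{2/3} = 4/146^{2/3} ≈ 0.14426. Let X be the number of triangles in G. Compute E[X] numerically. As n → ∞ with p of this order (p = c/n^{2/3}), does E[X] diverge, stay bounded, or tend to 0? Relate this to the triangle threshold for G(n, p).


Number of potential triangles: C(146, 3) = 508080.
Each occurs with probability p³ ≈ (0.14426)³ ≈ 3.0024395e-03.
By linearity: E[X] = C(146, 3)·p³ ≈ 508080 · 3.0024395e-03 ≈ 1525.47945.
Since α = 2/3 < 1, p = c/n^{2/3} ≫ 1/n is above the triangle threshold p ~ 1/n. Asymptotically E[X] ~ (c³/6)·n^{3(1−α)} = (4³/6)·n^{1} → ∞; triangles are abundant w.h.p.

E[X] ≈ 1525.47945; in regime p = Θ(1/n^{2/3}) E[X] diverges (above the triangle threshold p ~ 1/n).


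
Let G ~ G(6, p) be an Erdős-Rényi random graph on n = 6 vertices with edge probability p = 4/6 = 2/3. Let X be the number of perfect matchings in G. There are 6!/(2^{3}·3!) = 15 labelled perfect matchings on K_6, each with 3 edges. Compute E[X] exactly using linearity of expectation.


K_6 has 6!/(2^{3}·3!) = 15 labelled perfect matchings.
For each such perfect matching H, let X_H = 1 if all 3 edges of H are present in G. Then P[X_H = 1] = p^{3} = (2/3)^{3} = 8/27.
By linearity of expectation: E[X] = Σ_H E[X_H] = 15 · p^{3} = 15 · 8/27 = 40/9.
Numerically: E[X] ≈ 4.444.

E[X] = 15 · (2/3)^{3} = 40/9 ≈ 4.444.


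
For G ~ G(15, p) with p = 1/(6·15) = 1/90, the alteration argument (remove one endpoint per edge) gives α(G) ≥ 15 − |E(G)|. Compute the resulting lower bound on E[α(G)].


E[|E(G)|] = C(15, 2)·p = 105 · (1/90) = 7/6.
E[α(G)] ≥ n − E[|E(G)|] = 15 − 7/6 = 83/6.
Numerically: ≈ 13.83333.
(This is only a lower bound; the true E[α(G)] may be larger.)

E[α(G)] ≥ 83/6 ≈ 13.83333.


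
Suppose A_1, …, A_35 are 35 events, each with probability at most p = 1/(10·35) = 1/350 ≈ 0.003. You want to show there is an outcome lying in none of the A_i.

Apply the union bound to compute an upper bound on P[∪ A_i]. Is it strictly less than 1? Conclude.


Union bound: P[∪_{i=1}^{35} A_i] ≤ Σ_i P[A_i] ≤ 35·p = 35·(1/350) = 1/10.
Numerically: 1/10 ≈ 0.100.
Is 1/10 < 1? YES.
Since P[∪ A_i] ≤ 1/10 < 1, the complement has P[∩ A_i^c] ≥ 1 − 1/10 = 9/10 > 0, so some outcome avoids every A_i.

35·p = 1/10 ≈ 0.100; existence CERTIFIED by the union bound.


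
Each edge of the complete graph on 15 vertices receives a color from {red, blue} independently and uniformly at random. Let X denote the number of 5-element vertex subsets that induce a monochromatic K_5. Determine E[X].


Let X = Σ_S X_S over the C(15, 5) = 3003 subsets S of size 5, where X_S = 1 if the K_5 on S is monochromatic.
For a fixed S, the K_5 on S has C(5, 2) = 10 edges. P[all 10 edges red] = (1/2)^10, and likewise for blue, so P[monochromatic] = 2·(1/2)^10 = 2^{1 − 10} = 1/512.
By linearity of expectation: E[X] = C(15, 5) · 2^{1 − 10} = 3003 · 1/512 = 3003/512.
Numerically: E[X] ≈ 5.865.

E[X] = C(15,5)·2^(1−C(5,2)) = 3003/512 ≈ 5.865.


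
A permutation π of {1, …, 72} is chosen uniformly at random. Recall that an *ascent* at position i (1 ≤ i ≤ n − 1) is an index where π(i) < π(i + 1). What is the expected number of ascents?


Write X = Σ X_I over i = 1, …, 71, with X_I the indicator of one ascent.
There are 71 indicators.
For each fixed i, the pair (π(i), π(i+1)) is a uniformly random ordered pair of distinct values from {1, …, 72}; by symmetry P[π(i) < π(i+1)] = 1/2.
By linearity: E[X] = 71 · (1/2) = (72 − 1) · (1/2) = 71/2 ≈ 35.500.

E[X] = 71/2 = 35.500.


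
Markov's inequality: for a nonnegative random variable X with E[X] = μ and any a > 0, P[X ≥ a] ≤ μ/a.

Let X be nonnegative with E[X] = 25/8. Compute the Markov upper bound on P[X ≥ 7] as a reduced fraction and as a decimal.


μ = E[X] = 25/8, a = 7.
Markov: P[X ≥ 7] ≤ μ/a = (25/8)/7 = 25/56.
Numerically: ≈ 0.44643.
(Since a = 7 > μ = 3.12500, the bound 25/56 is < 1 and informative.)

P[X ≥ 7] ≤ 25/56 ≈ 0.44643.


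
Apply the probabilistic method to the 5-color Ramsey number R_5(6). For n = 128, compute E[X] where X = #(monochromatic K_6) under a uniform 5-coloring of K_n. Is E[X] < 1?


E[X] = C(128, 6) · 5^{1 − 15} = 5423611200 · 5^{−14} = 5423611200/6103515625.
As a reduced fraction: E[X] = 216944448/244140625 ≈ 0.888604.
Is E[X] < 1? YES.
Since E[X] < 1, there exists a 5-coloring of K_{128} with no monochromatic K_6; hence R_5(6) > 128.

E[X] = 216944448/244140625 ≈ 0.888604; E[X] < 1, so R_5(6) > 128.


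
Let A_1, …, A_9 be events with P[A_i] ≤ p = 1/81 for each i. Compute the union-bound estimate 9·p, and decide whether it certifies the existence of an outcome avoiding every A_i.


Union bound: P[∪_{i=1}^{9} A_i] ≤ Σ_i P[A_i] ≤ 9·p = 9·(1/81) = 1/9.
Numerically: 1/9 ≈ 0.1111111.
Is 1/9 < 1? YES.
Since P[∪ A_i] ≤ 1/9 < 1, the complement has P[∩ A_i^c] ≥ 1 − 1/9 = 8/9 > 0, so some outcome avoids every A_i.

9·p = 1/9 ≈ 0.1111111; existence CERTIFIED by the union bound.


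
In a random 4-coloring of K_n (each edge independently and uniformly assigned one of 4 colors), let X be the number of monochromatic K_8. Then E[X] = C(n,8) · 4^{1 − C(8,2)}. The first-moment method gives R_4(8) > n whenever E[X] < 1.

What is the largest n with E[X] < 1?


We need C(n, 8) · 4^{1 − 28} < 1, i.e. C(n, 8) < 4^{28 − 1} = 18014398509481984.
Check values of n near the boundary:
  n = 407: C(407, 8) = 17424959239309050; 17424959239309050 < 18014398509481984? YES
  n = 408: C(408, 8) = 17773458424095231; 17773458424095231 < 18014398509481984? YES
  n = 409: C(409, 8) = 18128041135797879; 18128041135797879 < 18014398509481984? NO
The largest n with C(n, 8) < 18014398509481984 is n = 408 (where E[X] = 17773458424095231/18014398509481984 ≈ 0.98663). Hence R_4(8) > 408, i.e. R_4(8) ≥ 409.

Largest n = 408; hence R_4(8) > 408.


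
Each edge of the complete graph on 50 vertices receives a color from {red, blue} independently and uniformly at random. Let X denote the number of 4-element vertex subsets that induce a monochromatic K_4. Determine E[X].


Let X = Σ_S X_S over the C(50, 4) = 230300 subsets S of size 4, where X_S = 1 if the K_4 on S is monochromatic.
For a fixed S, the K_4 on S has C(4, 2) = 6 edges. P[all 6 edges red] = (1/2)^6, and likewise for blue, so P[monochromatic] = 2·(1/2)^6 = 2^{1 − 6} = 1/32.
By linearity: E[X] = C(50, 4) · 2^{1 − 6} = 230300 · 1/32 = 57575/8.
Numerically: E[X] ≈ 7196.875.

E[X] = C(50,4)·2^(1−C(4,2)) = 57575/8 ≈ 7196.875.


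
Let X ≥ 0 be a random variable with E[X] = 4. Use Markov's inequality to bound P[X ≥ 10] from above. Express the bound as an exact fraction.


μ = E[X] = 4, a = 10.
Markov: P[X ≥ 10] ≤ μ/a = (4)/10 = 2/5.
Numerically: ≈ 0.400000.
(Since a = 10 > μ = 4.000000, the bound 2/5 is < 1 and informative.)

P[X ≥ 10] ≤ 2/5 ≈ 0.400000.


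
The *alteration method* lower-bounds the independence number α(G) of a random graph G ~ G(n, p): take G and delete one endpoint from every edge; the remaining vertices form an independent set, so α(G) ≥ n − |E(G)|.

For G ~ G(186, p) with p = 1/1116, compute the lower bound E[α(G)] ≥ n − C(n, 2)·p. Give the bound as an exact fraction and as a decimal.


E[|E(G)|] = C(186, 2)·p = 17205 · (1/1116) = 185/12.
E[α(G)] ≥ n − E[|E(G)|] = 186 − 185/12 = 2047/12.
Numerically: ≈ 170.583333.
(This is only a lower bound; the true E[α(G)] may be larger.)

E[α(G)] ≥ 2047/12 ≈ 170.583333.


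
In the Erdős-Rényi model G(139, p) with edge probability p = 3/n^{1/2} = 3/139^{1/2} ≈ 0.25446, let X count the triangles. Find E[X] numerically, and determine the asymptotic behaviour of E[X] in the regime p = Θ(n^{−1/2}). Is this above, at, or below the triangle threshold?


Number of potential triangles: C(139, 3) = 437989.
Each occurs with probability p³ ≈ (0.25446)³ ≈ 1.6475612e-02.
By linearity: E[X] = C(139, 3)·p³ ≈ 437989 · 1.6475612e-02 ≈ 7216.13696.
Since α = 1/2 < 1, p = c/n^{1/2} ≫ 1/n is above the triangle threshold p ~ 1/n. Asymptotically E[X] ~ (c³/6)·n^{3(1−α)} = (3³/6)·n^{1.5} → ∞; triangles are abundant w.h.p.

E[X] ≈ 7216.13696; in regime p = Θ(1/n^{1/2}) E[X] diverges (above the triangle threshold p ~ 1/n).


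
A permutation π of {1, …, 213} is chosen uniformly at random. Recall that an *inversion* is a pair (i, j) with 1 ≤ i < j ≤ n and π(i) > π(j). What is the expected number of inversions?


Write X = Σ X_I over the C(213, 2) = 22578 pairs i < j, with X_I the indicator of one inversion.
There are 22578 indicators.
For each fixed pair i < j, the values π(i) and π(j) are two distinct elements of {1, …, 213} in uniformly random order; by symmetry P[π(i) > π(j)] = 1/2.
By linearity: E[X] = 22578 · (1/2) = C(213, 2) · (1/2) = 22578/2 = 11289 ≈ 11289.000000.

E[X] = 11289 = 11289.000000.


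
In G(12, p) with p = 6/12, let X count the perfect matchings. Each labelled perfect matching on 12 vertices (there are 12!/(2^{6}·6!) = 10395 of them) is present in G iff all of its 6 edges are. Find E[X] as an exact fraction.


K_12 has 12!/(2^{6}·6!) = 10395 labelled perfect matchings.
For each such perfect matching H, let X_H = 1 if all 6 edges of H are present in G. Then P[X_H = 1] = p^{6} = (1/2)^{6} = 1/64.
Summing the indicators: E[X] = Σ_H E[X_H] = 10395 · p^{6} = 10395 · 1/64 = 10395/64.
Numerically: E[X] ≈ 162.4.

E[X] = 10395 · (1/2)^{6} = 10395/64 ≈ 162.4.


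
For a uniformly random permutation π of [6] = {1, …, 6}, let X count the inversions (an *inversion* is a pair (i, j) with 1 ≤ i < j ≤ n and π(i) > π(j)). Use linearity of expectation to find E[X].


Write X = Σ X_I over the C(6, 2) = 15 pairs i < j, with X_I the indicator of one inversion.
There are 15 indicators.
For each fixed pair i < j, the values π(i) and π(j) are two distinct elements of {1, …, 6} in uniformly random order; by symmetry P[π(i) > π(j)] = 1/2.
By linearity: E[X] = 15 · (1/2) = C(6, 2) · (1/2) = 15/2 = 15/2 ≈ 7.50000.

E[X] = 15/2 = 7.50000.


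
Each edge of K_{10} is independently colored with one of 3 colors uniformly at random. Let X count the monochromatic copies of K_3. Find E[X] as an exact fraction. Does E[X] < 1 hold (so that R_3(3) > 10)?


E[X] = C(10, 3) · 3^{1 − 3} = 120 · 3^{−2} = 120/9.
As a reduced fraction: E[X] = 40/3 ≈ 13.333.
Is E[X] < 1? NO.
Since E[X] ≥ 1, the first-moment bound is inconclusive at n = 10; it does NOT by itself certify R_3(3) > 10.

E[X] = 40/3 ≈ 13.333; E[X] ≥ 1; first-moment method inconclusive here.


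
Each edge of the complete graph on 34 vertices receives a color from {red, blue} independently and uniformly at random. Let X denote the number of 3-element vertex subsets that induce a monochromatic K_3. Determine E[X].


Let X = Σ_S X_S over the C(34, 3) = 5984 subsets S of size 3, where X_S = 1 if the K_3 on S is monochromatic.
For a fixed S, the K_3 on S has C(3, 2) = 3 edges. P[all 3 edges red] = (1/2)^3, and likewise for blue, so P[monochromatic] = 2·(1/2)^3 = 2^{1 − 3} = 1/4.
Summing: E[X] = C(34, 3) · 2^{1 − 3} = 5984 · 1/4 = 1496.
Numerically: E[X] ≈ 1496.000.

E[X] = C(34,3)·2^(1−C(3,2)) = 1496 ≈ 1496.000.


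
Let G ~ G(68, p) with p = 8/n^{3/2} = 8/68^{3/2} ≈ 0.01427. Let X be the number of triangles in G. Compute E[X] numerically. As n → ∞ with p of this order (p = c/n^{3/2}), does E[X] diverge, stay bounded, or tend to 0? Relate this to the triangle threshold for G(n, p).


Number of potential triangles: C(68, 3) = 50116.
Each occurs with probability p³ ≈ (0.01427)³ ≈ 2.903888e-06.
By linearity: E[X] = C(68, 3)·p³ ≈ 50116 · 2.903888e-06 ≈ 0.1455.
Since α = 3/2 > 1, p = c/n^{3/2} = o(1/n) is below the triangle threshold p ~ 1/n. Asymptotically E[X] ~ (c³/6)·n^{3(1−α)} = (8³/6)·n^{-1.5} → 0, so by Markov's inequality G has no triangles w.h.p.

E[X] ≈ 0.1455; in regime p = Θ(1/n^{3/2}) E[X] tends to 0 (below the triangle threshold p ~ 1/n).


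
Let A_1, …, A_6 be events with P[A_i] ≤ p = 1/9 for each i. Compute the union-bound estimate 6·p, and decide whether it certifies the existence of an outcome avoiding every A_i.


Union bound: P[∪_{i=1}^{6} A_i] ≤ Σ_i P[A_i] ≤ 6·p = 6·(1/9) = 2/3.
Numerically: 2/3 ≈ 0.666667.
Is 2/3 < 1? YES.
Since P[∪ A_i] ≤ 2/3 < 1, the complement has P[∩ A_i^c] ≥ 1 − 2/3 = 1/3 > 0, so some outcome avoids every A_i.

6·p = 2/3 ≈ 0.666667; existence CERTIFIED by the union bound.


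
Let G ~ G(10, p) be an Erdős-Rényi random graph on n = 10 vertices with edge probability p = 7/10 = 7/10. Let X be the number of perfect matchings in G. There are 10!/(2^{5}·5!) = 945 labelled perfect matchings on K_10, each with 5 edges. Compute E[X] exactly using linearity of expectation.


K_10 has 10!/(2^{5}·5!) = 945 labelled perfect matchings.
For each such perfect matching H, let X_H = 1 if all 5 edges of H are present in G. Then P[X_H = 1] = p^{5} = (7/10)^{5} = 16807/100000.
Summing the indicators: E[X] = Σ_H E[X_H] = 945 · p^{5} = 945 · 16807/100000 = 3176523/20000.
Numerically: E[X] ≈ 159.

E[X] = 945 · (7/10)^{5} = 3176523/20000 ≈ 159.


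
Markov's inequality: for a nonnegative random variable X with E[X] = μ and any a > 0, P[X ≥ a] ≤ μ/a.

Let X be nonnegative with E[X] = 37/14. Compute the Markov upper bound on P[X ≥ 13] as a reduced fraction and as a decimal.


μ = E[X] = 37/14, a = 13.
Markov: P[X ≥ 13] ≤ μ/a = (37/14)/13 = 37/182.
Numerically: ≈ 0.20330.
(Since a = 13 > μ = 2.64286, the bound 37/182 is < 1 and informative.)

P[X ≥ 13] ≤ 37/182 ≈ 0.20330.


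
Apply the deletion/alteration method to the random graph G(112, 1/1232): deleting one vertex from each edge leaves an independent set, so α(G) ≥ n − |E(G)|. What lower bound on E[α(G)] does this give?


E[|E(G)|] = C(112, 2)·p = 6216 · (1/1232) = 111/22.
E[α(G)] ≥ n − E[|E(G)|] = 112 − 111/22 = 2353/22.
Numerically: ≈ 106.95455.
(This is only a lower bound; the true E[α(G)] may be larger.)

E[α(G)] ≥ 2353/22 ≈ 106.95455.


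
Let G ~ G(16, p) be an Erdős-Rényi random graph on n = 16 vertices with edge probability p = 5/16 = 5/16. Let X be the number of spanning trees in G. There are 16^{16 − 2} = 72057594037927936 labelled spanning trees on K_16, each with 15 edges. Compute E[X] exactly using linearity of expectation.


K_16 has 16^{16 − 2} = 72057594037927936 labelled spanning trees.
For each such spanning tree H, let X_H = 1 if all 15 edges of H are present in G. Then P[X_H = 1] = p^{15} = (5/16)^{15} = 30517578125/1152921504606846976.
Summing the indicators: E[X] = Σ_H E[X_H] = 72057594037927936 · p^{15} = 72057594037927936 · 30517578125/1152921504606846976 = 30517578125/16.
Numerically: E[X] ≈ 1.90735e+09.

E[X] = 72057594037927936 · (5/16)^{15} = 30517578125/16 ≈ 1.90735e+09.


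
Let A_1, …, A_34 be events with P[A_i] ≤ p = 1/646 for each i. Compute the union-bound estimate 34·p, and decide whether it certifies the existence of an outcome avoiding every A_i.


Union bound: P[∪_{i=1}^{34} A_i] ≤ Σ_i P[A_i] ≤ 34·p = 34·(1/646) = 1/19.
Numerically: 1/19 ≈ 0.0526.
Is 1/19 < 1? YES.
Since P[∪ A_i] ≤ 1/19 < 1, the complement has P[∩ A_i^c] ≥ 1 − 1/19 = 18/19 > 0, so some outcome avoids every A_i.

34·p = 1/19 ≈ 0.0526; existence CERTIFIED by the union bound.


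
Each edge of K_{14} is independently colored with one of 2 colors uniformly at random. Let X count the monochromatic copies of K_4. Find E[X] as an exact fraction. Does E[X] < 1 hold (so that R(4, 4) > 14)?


E[X] = C(14, 4) · 2^{1 − 6} = 1001 · 2^{−5} = 1001/32.
As a reduced fraction: E[X] = 1001/32 ≈ 31.28125.
Is E[X] < 1? NO.
Since E[X] ≥ 1, the first-moment bound is inconclusive at n = 14; it does NOT by itself certify R(4, 4) > 14.

E[X] = 1001/32 ≈ 31.28125; E[X] ≥ 1; first-moment method inconclusive here.


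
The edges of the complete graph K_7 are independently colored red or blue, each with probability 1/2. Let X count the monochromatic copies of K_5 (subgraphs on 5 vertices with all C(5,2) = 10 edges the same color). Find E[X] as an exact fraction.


Let X = Σ_S X_S over the C(7, 5) = 21 subsets S of size 5, where X_S = 1 if the K_5 on S is monochromatic.
For a fixed S, the K_5 on S has C(5, 2) = 10 edges. P[all 10 edges red] = (1/2)^10, and likewise for blue, so P[monochromatic] = 2·(1/2)^10 = 2^{1 − 10} = 1/512.
By linearity of expectation: E[X] = C(7, 5) · 2^{1 − 10} = 21 · 1/512 = 21/512.
Numerically: E[X] ≈ 0.0410.

E[X] = C(7,5)·2^(1−C(5,2)) = 21/512 ≈ 0.0410.


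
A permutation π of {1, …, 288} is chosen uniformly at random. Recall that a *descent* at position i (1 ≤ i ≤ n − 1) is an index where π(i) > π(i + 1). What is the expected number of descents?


Write X = Σ X_I over i = 1, …, 287, with X_I the indicator of one descent.
There are 287 indicators.
For each fixed i, the pair (π(i), π(i+1)) is a uniformly random ordered pair of distinct values from {1, …, 288}; by symmetry P[π(i) > π(i+1)] = 1/2.
By linearity: E[X] = 287 · (1/2) = (288 − 1) · (1/2) = 287/2 ≈ 143.500000.

E[X] = 287/2 = 143.500000.


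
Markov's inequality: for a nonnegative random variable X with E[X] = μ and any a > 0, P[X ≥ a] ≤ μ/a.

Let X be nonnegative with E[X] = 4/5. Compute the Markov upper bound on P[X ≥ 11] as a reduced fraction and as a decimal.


μ = E[X] = 4/5, a = 11.
Markov: P[X ≥ 11] ≤ μ/a = (4/5)/11 = 4/55.
Numerically: ≈ 0.0727.
(Since a = 11 > μ = 0.8000, the bound 4/55 is < 1 and informative.)

P[X ≥ 11] ≤ 4/55 ≈ 0.0727.


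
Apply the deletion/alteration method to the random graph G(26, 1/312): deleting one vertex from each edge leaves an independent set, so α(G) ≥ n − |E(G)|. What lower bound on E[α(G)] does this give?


E[|E(G)|] = C(26, 2)·p = 325 · (1/312) = 25/24.
E[α(G)] ≥ n − E[|E(G)|] = 26 − 25/24 = 599/24.
Numerically: ≈ 24.95833.
(This is only a lower bound; the true E[α(G)] may be larger.)

E[α(G)] ≥ 599/24 ≈ 24.95833.


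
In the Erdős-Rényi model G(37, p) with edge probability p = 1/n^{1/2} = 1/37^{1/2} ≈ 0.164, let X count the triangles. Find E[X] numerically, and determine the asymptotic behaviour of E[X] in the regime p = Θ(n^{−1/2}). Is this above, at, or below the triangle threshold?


Number of potential triangles: C(37, 3) = 7770.
Each occurs with probability p³ ≈ (0.164)³ ≈ 4.44322e-03.
By linearity: E[X] = C(37, 3)·p³ ≈ 7770 · 4.44322e-03 ≈ 34.524.
Since α = 1/2 < 1, p = c/n^{1/2} ≫ 1/n is above the triangle threshold p ~ 1/n. Asymptotically E[X] ~ (c³/6)·n^{3(1−α)} = (1³/6)·n^{1.5} → ∞; triangles are abundant w.h.p.

E[X] ≈ 34.524; in regime p = Θ(1/n^{1/2}) E[X] diverges (above the triangle threshold p ~ 1/n).


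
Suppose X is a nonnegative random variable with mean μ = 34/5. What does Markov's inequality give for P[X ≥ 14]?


μ = E[X] = 34/5, a = 14.
Markov: P[X ≥ 14] ≤ μ/a = (34/5)/14 = 17/35.
Numerically: ≈ 0.4857.
(Since a = 14 > μ = 6.8000, the bound 17/35 is < 1 and informative.)

P[X ≥ 14] ≤ 17/35 ≈ 0.4857.


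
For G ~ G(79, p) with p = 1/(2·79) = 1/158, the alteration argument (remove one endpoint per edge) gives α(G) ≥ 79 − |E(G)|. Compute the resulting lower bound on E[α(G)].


E[|E(G)|] = C(79, 2)·p = 3081 · (1/158) = 39/2.
E[α(G)] ≥ n − E[|E(G)|] = 79 − 39/2 = 119/2.
Numerically: ≈ 59.500000.
(This is only a lower bound; the true E[α(G)] may be larger.)

E[α(G)] ≥ 119/2 ≈ 59.500000.


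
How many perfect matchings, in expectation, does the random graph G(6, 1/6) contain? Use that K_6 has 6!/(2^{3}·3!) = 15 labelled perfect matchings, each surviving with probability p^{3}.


K_6 has 6!/(2^{3}·3!) = 15 labelled perfect matchings.
For each such perfect matching H, let X_H = 1 if all 3 edges of H are present in G. Then P[X_H = 1] = p^{3} = (1/6)^{3} = 1/216.
Summing the indicators: E[X] = Σ_H E[X_H] = 15 · p^{3} = 15 · 1/216 = 5/72.
Numerically: E[X] ≈ 0.0694444.

E[X] = 15 · (1/6)^{3} = 5/72 ≈ 0.0694444.


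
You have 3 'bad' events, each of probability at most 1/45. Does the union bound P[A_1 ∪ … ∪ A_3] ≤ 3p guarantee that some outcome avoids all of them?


Union bound: P[∪_{i=1}^{3} A_i] ≤ Σ_i P[A_i] ≤ 3·p = 3·(1/45) = 1/15.
Numerically: 1/15 ≈ 0.06667.
Is 1/15 < 1? YES.
Since P[∪ A_i] ≤ 1/15 < 1, the complement has P[∩ A_i^c] ≥ 1 − 1/15 = 14/15 > 0, so some outcome avoids every A_i.

3·p = 1/15 ≈ 0.06667; existence CERTIFIED by the union bound.


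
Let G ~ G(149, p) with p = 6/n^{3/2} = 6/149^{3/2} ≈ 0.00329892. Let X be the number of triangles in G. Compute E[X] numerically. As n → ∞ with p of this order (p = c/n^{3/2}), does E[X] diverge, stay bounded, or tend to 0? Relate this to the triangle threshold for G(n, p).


Number of potential triangles: C(149, 3) = 540274.
Each occurs with probability p³ ≈ (0.00329892)³ ≈ 3.59017438e-08.
By linearity: E[X] = C(149, 3)·p³ ≈ 540274 · 3.59017438e-08 ≈ 0.019397.
Since α = 3/2 > 1, p = c/n^{3/2} = o(1/n) is below the triangle threshold p ~ 1/n. Asymptotically E[X] ~ (c³/6)·n^{3(1−α)} = (6³/6)·n^{-1.5} → 0, so by Markov's inequality G has no triangles w.h.p.

E[X] ≈ 0.019397; in regime p = Θ(1/n^{3/2}) E[X] tends to 0 (below the triangle threshold p ~ 1/n).


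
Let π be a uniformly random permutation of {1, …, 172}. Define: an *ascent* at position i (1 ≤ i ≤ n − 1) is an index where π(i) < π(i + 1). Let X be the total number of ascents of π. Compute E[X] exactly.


Write X = Σ X_I over i = 1, …, 171, with X_I the indicator of one ascent.
There are 171 indicators.
For each fixed i, the pair (π(i), π(i+1)) is a uniformly random ordered pair of distinct values from {1, …, 172}; by symmetry P[π(i) < π(i+1)] = 1/2.
By linearity: E[X] = 171 · (1/2) = (172 − 1) · (1/2) = 171/2 ≈ 85.500.

E[X] = 171/2 = 85.500.


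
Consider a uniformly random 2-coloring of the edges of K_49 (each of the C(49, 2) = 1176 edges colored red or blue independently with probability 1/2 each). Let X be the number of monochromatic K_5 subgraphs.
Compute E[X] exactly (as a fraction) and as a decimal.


Let X = Σ_S X_S over the C(49, 5) = 1906884 subsets S of size 5, where X_S = 1 if the K_5 on S is monochromatic.
For a fixed S, the K_5 on S has C(5, 2) = 10 edges. P[all 10 edges red] = (1/2)^10, and likewise for blue, so P[monochromatic] = 2·(1/2)^10 = 2^{1 − 10} = 1/512.
By linearity: E[X] = C(49, 5) · 2^{1 − 10} = 1906884 · 1/512 = 476721/128.
Numerically: E[X] ≈ 3724.38281.

E[X] = C(49,5)·2^(1−C(5,2)) = 476721/128 ≈ 3724.38281.


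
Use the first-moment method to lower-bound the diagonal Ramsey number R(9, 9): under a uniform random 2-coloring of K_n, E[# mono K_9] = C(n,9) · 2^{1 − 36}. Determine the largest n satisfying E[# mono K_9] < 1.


We need C(n, 9) · 2^{1 − 36} < 1, i.e. C(n, 9) < 2^{36 − 1} = 34359738368.
Check values of n near the boundary:
  n = 64: C(64, 9) = 27540584512; 27540584512 < 34359738368? YES
  n = 65: C(65, 9) = 31966749880; 31966749880 < 34359738368? YES
  n = 66: C(66, 9) = 37014131440; 37014131440 < 34359738368? NO
  n = 67: C(67, 9) = 42757703560; 42757703560 < 34359738368? NO
  n = 68: C(68, 9) = 49280065120; 49280065120 < 34359738368? NO
The largest n with C(n, 9) < 34359738368 is n = 65 (where E[X] = 3995843735/4294967296 ≈ 0.9304). Hence R(9, 9) > 65, i.e. R(9, 9) ≥ 66.

Largest n = 65; hence R(9, 9) > 65.


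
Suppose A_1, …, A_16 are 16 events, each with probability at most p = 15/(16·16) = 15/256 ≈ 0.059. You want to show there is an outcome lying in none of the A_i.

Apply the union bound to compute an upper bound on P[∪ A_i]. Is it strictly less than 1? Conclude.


Union bound: P[∪_{i=1}^{16} A_i] ≤ Σ_i P[A_i] ≤ 16·p = 16·(15/256) = 15/16.
Numerically: 15/16 ≈ 0.938.
Is 15/16 < 1? YES.
Since P[∪ A_i] ≤ 15/16 < 1, the complement has P[∩ A_i^c] ≥ 1 − 15/16 = 1/16 > 0, so some outcome avoids every A_i.

16·p = 15/16 ≈ 0.938; existence CERTIFIED by the union bound.


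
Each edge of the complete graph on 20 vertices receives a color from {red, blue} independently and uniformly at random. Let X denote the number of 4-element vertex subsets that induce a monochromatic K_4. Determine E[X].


Let X = Σ_S X_S over the C(20, 4) = 4845 subsets S of size 4, where X_S = 1 if the K_4 on S is monochromatic.
For a fixed S, the K_4 on S has C(4, 2) = 6 edges. P[all 6 edges red] = (1/2)^6, and likewise for blue, so P[monochromatic] = 2·(1/2)^6 = 2^{1 − 6} = 1/32.
Summing: E[X] = C(20, 4) · 2^{1 − 6} = 4845 · 1/32 = 4845/32.
Numerically: E[X] ≈ 151.40625.

E[X] = C(20,4)·2^(1−C(4,2)) = 4845/32 ≈ 151.40625.


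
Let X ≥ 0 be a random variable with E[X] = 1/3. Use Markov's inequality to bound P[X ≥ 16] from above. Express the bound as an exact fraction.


μ = E[X] = 1/3, a = 16.
Markov: P[X ≥ 16] ≤ μ/a = (1/3)/16 = 1/48.
Numerically: ≈ 0.0208.
(Since a = 16 > μ = 0.3333, the bound 1/48 is < 1 and informative.)

P[X ≥ 16] ≤ 1/48 ≈ 0.0208.


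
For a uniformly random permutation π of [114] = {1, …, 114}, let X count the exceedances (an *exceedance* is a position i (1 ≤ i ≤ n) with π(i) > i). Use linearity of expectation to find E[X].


Write X = Σ_{i=1}^{114} X_i, where X_i = 1_{π(i) > i}.
For each fixed i, π(i) is uniform over {1, …, 114} (marginal of a uniform permutation), so P[π(i) > i] = (n − i)/n. Summing: Σ_{i=1}^{114} (n − i)/n = (0 + 1 + … + 113)/114 = 114(114 − 1)/(2·114) = (114 − 1)/2.
Hence E[X] = Σ_{i=1}^{114} (114 − i)/114 = 113/2 ≈ 56.500000.

E[X] = 113/2 = 56.500000.


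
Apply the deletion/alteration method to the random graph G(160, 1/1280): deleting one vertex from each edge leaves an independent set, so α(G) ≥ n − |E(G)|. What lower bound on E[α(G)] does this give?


E[|E(G)|] = C(160, 2)·p = 12720 · (1/1280) = 159/16.
E[α(G)] ≥ n − E[|E(G)|] = 160 − 159/16 = 2401/16.
Numerically: ≈ 150.0625.
(This is only a lower bound; the true E[α(G)] may be larger.)

E[α(G)] ≥ 2401/16 ≈ 150.0625.


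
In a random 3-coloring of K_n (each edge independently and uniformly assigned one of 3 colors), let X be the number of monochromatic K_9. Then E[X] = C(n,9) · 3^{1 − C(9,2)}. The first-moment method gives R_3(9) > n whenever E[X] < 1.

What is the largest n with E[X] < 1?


We need C(n, 9) · 3^{1 − 36} < 1, i.e. C(n, 9) < 3^{36 − 1} = 50031545098999707.
Check values of n near the boundary:
  n = 298: C(298, 9) = 45207677551849890; 45207677551849890 < 50031545098999707? YES
  n = 299: C(299, 9) = 46610674441390059; 46610674441390059 < 50031545098999707? YES
  n = 300: C(300, 9) = 48052241692154700; 48052241692154700 < 50031545098999707? YES
  n = 301: C(301, 9) = 49533303936090975; 49533303936090975 < 50031545098999707? YES
  n = 302: C(302, 9) = 51054804739588650; 51054804739588650 < 50031545098999707? NO
  n = 303: C(303, 9) = 52617706925494425; 52617706925494425 < 50031545098999707? NO
  n = 304: C(304, 9) = 54222992899492560; 54222992899492560 < 50031545098999707? NO
The largest n with C(n, 9) < 50031545098999707 is n = 301 (where E[X] = 16511101312030325/16677181699666569 ≈ 0.990041). Hence R_3(9) > 301, i.e. R_3(9) ≥ 302.

Largest n = 301; hence R_3(9) > 301.


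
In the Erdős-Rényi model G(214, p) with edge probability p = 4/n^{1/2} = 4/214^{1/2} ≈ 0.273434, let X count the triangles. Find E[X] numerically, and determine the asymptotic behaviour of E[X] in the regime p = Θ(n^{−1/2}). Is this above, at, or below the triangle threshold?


Number of potential triangles: C(214, 3) = 1610564.
Each occurs with probability p³ ≈ (0.273434)³ ≈ 2.04436913e-02.
By linearity: E[X] = C(214, 3)·p³ ≈ 1610564 · 2.04436913e-02 ≈ 32925.873195.
Since α = 1/2 < 1, p = c/n^{1/2} ≫ 1/n is above the triangle threshold p ~ 1/n. Asymptotically E[X] ~ (c³/6)·n^{3(1−α)} = (4³/6)·n^{1.5} → ∞; triangles are abundant w.h.p.

E[X] ≈ 32925.873195; in regime p = Θ(1/n^{1/2}) E[X] diverges (above the triangle threshold p ~ 1/n).


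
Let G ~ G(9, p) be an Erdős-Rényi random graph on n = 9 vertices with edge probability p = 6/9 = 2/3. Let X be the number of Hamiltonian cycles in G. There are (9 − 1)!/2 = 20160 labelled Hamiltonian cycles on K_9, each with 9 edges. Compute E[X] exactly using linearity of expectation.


K_9 has (9 − 1)!/2 = 20160 labelled Hamiltonian cycles.
For each such Hamiltonian cycle H, let X_H = 1 if all 9 edges of H are present in G. Then P[X_H = 1] = p^{9} = (2/3)^{9} = 512/19683.
By linearity of expectation: E[X] = Σ_H E[X_H] = 20160 · p^{9} = 20160 · 512/19683 = 1146880/2187.
Numerically: E[X] ≈ 524.4.

E[X] = 20160 · (2/3)^{9} = 1146880/2187 ≈ 524.4.


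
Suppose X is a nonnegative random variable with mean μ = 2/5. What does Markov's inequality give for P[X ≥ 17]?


μ = E[X] = 2/5, a = 17.
Markov: P[X ≥ 17] ≤ μ/a = (2/5)/17 = 2/85.
Numerically: ≈ 0.024.
(Since a = 17 > μ = 0.400, the bound 2/85 is < 1 and informative.)

P[X ≥ 17] ≤ 2/85 ≈ 0.024.


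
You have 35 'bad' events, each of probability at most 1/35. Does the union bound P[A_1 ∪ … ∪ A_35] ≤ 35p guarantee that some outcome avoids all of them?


Union bound: P[∪_{i=1}^{35} A_i] ≤ Σ_i P[A_i] ≤ 35·p = 35·(1/35) = 1.
Numerically: 1 ≈ 1.0000000.
Is 1 < 1? NO.
Since the bound 1 is ≥ 1, the union bound is uninformative here; it does NOT by itself certify existence.

35·p = 1 ≈ 1.0000000; existence NOT certified by the union bound.


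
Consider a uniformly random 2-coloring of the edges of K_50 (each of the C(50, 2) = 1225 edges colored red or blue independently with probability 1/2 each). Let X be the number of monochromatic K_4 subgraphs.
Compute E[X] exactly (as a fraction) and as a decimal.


Let X = Σ_S X_S over the C(50, 4) = 230300 subsets S of size 4, where X_S = 1 if the K_4 on S is monochromatic.
For a fixed S, the K_4 on S has C(4, 2) = 6 edges. P[all 6 edges red] = (1/2)^6, and likewise for blue, so P[monochromatic] = 2·(1/2)^6 = 2^{1 − 6} = 1/32.
By linearity: E[X] = C(50, 4) · 2^{1 − 6} = 230300 · 1/32 = 57575/8.
Numerically: E[X] ≈ 7196.875.

E[X] = C(50,4)·2^(1−C(4,2)) = 57575/8 ≈ 7196.875.
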